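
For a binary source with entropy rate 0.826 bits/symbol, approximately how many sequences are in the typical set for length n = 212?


log2|A_typical| = nH = 212 * 0.826 = 175.112, so |A_typical| ~ 2^175.112 = 5.176e+52

5.176e+52


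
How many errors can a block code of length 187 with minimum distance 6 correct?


Correction capability = floor((d-1)/2) = floor((6-1)/2) = 2

2 errors


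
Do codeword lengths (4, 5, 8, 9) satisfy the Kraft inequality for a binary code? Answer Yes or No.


Kraft sum = sum(2^(-l_i)) = 0.0996, need <= 1. Result: satisfied (a binary prefix-free code with these lengths exists)

Yes


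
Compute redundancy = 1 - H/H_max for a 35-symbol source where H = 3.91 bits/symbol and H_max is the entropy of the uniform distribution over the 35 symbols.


H_max = log2(K) = log2(35) = 5.1293 bits/symbol. Redundancy = 1 - H/H_max = 1 - 3.91/5.1293 = 1 - 0.7623 = 0.2377

0.2377


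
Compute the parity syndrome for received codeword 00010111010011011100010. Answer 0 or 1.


Syndrome = XOR of all bits = 0 XOR 0 XOR 0 XOR 1 XOR 0 XOR 1 XOR 1 XOR 1 XOR 0 XOR 1 XOR 0 XOR 0 XOR 1 XOR 1 XOR 0 XOR 1 XOR 1 XOR 1 XOR 0 XOR 0 XOR 0 XOR 1 XOR 0 = 1

1


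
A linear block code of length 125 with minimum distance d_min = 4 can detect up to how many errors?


Detection capability = d_min - 1 = 4 - 1 = 3

3 errors


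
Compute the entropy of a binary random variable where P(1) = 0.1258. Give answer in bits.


H = -p*log2(p) - (1-p)*log2(1-p). -0.1258*log2(0.1258) = 0.376242; -0.8742*log2(0.8742) = 0.169564. H = 0.376242 + 0.169564 = 0.5458

0.5458 bits


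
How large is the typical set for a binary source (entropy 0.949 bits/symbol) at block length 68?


log2|A_typical| = nH = 68 * 0.949 = 64.532, so |A_typical| ~ 2^64.532 = 2.667e+19

2.667e+19


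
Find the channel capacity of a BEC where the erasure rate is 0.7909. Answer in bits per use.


C = 1 - epsilon = 1 - 0.7909 = 0.2091

0.2091 bits


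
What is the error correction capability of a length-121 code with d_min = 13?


Correction capability = floor((d-1)/2) = floor((13-1)/2) = 6

6 errors


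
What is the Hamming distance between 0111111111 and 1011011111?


Count differing positions: ^ ^ . . ^ . . . . . = 3 differences

3


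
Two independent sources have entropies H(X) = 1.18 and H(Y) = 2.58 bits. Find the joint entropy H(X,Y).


For independent variables, H(X,Y) = H(X) + H(Y) = 1.18 + 2.58 = 3.76

3.76 bits


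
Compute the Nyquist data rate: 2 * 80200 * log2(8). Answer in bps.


Rate = 2 * B * log2(M) = 2 * 80200 * 3.0 = 481200.0

481200.0 bps


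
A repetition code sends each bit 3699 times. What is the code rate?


Rate = k/n = 1/3699

1/3699


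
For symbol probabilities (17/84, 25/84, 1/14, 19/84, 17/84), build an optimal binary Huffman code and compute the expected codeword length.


Huffman construction (repeatedly merge the two least-probable nodes; each merge adds 1 bit to every symbol beneath it): 1/14 + 17/84 = 23/84; 17/84 + 19/84 = 3/7; 23/84 + 25/84 = 4/7; 3/7 + 4/7 = 1. Resulting codeword lengths (in the order the probabilities were given): (3, 2, 3, 2, 2). L_avg = sum(p_i * l_i) = 17/84*3 + 25/84*2 + 1/14*3 + 19/84*2 + 17/84*2 = 191/84 = 2.2738

2.2738 bits


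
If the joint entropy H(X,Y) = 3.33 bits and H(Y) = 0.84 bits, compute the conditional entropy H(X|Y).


H(X|Y) = H(X,Y) - H(Y) = 3.33 - 0.84 = 2.49

2.49 bits


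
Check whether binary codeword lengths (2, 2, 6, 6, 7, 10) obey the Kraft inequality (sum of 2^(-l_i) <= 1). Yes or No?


Kraft sum = sum(2^(-l_i)) = 0.54, need <= 1. Result: satisfied (a binary prefix-free code with these lengths exists)

Yes


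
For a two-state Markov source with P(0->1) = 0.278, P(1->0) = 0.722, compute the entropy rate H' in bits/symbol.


Stationary distribution: pi_0 = p10/(p01+p10) = 0.722, pi_1 = 0.278. Entropy rate H' = pi_0*H(p01) + pi_1*H(p10) = 0.722*0.8527 + 0.278*0.8527 = 0.8527

0.8527 bits/symbol


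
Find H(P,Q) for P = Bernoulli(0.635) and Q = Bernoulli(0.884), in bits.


H(P,Q) = -p*log2(q) - (1-p)*log2(1-q). -0.635*log2(0.884) = 0.112955; -0.365*log2(0.116) = 1.134348. H(P,Q) = 0.112955 + 1.134348 = 1.2473

1.2473 bits


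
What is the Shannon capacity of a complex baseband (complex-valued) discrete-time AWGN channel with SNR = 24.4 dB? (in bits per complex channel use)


SNR_linear = 10^(24.4/10) = 275.4229; C = log2(1 + SNR_linear) = log2(1 + 275.4229) = 8.1107

8.1107 bits/channel use


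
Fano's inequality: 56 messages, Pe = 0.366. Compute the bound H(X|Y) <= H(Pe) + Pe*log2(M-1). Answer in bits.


H(Pe) = -Pe*log2(Pe) - (1-Pe)*log2(1-Pe) = -0.366*log2(0.366) - 0.634*log2(0.634) = 0.530731 + 0.416820 = 0.9476. Pe*log2(M-1) = 0.366*log2(55) = 2.115978. Bound = H(Pe) + Pe*log2(M-1) = 0.530731 + 0.416820 + 2.115978 = 3.0635

3.0635 bits


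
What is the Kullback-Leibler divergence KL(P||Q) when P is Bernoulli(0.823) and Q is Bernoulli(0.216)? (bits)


KL = p*log2(p/q) + (1-p)*log2((1-p)/(1-q)) = 0.823*log2(0.823/0.216) + 0.177*log2(0.177/0.784) = 1.2082

1.2082 bits


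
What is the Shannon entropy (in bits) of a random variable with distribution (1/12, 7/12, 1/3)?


H = -sum(p_i * log2(p_i)). Terms: -(1/12)*log2(1/12) = 0.298747; -(7/12)*log2(7/12) = 0.453604; -(1/3)*log2(1/3) = 0.528321. H = 0.298747 + 0.453604 + 0.528321 = 1.2807

1.2807 bits


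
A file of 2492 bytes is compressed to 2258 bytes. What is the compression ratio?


Ratio = original / compressed = 2492 / 2258 = 1.1036

1.1036


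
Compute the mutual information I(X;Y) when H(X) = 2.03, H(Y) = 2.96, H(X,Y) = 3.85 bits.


I(X;Y) = H(X) + H(Y) - H(X,Y) = 2.03 + 2.96 - 3.85 = 1.14

1.14 bits


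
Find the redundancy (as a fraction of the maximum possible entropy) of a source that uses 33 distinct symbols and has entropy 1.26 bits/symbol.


H_max = log2(K) = log2(33) = 5.0444 bits/symbol. Redundancy = 1 - H/H_max = 1 - 1.26/5.0444 = 1 - 0.2498 = 0.7502

0.7502


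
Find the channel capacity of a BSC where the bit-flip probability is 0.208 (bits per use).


H(p) = -p*log2(p) - (1-p)*log2(1-p) = -0.208*log2(0.208) - 0.792*log2(0.792) = 0.471192 + 0.266451 = 0.7376. C = 1 - H(p) = 1 - 0.7376 = 0.2624

0.2624 bits


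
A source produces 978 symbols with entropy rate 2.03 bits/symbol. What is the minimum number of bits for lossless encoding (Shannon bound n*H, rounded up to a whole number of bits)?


Minimum bits >= n * H = 978 * 2.03 = 1985.34, rounded up to a whole number of bits = 1986

1986 bits


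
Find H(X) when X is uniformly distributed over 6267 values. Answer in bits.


H = log2(n) = log2(6267) = 12.6136

12.6136 bits


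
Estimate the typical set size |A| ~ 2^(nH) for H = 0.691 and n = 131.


log2|A_typical| = nH = 131 * 0.691 = 90.521, so |A_typical| ~ 2^90.521 = 1.776e+27

1.776e+27


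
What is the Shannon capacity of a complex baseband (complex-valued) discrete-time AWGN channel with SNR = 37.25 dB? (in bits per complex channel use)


SNR_linear = 10^(37.25/10) = 5308.8444; C = log2(1 + SNR_linear) = log2(1 + 5308.8444) = 12.3745

12.3745 bits/channel use


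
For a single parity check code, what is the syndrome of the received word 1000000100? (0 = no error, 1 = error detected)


Syndrome = XOR of all bits = 1 XOR 0 XOR 0 XOR 0 XOR 0 XOR 0 XOR 0 XOR 1 XOR 0 XOR 0 = 0

0


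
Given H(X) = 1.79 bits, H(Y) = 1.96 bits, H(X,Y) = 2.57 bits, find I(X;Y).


I(X;Y) = H(X) + H(Y) - H(X,Y) = 1.79 + 1.96 - 2.57 = 1.18

1.18 bits


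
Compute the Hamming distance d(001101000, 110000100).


Count differing positions: ^ ^ ^ ^ . ^ ^ . . = 6 differences

6


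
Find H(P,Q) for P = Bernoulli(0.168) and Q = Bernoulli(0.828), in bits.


H(P,Q) = -p*log2(q) - (1-p)*log2(1-q). -0.168*log2(0.828) = 0.045746; -0.832*log2(0.172) = 2.112880. H(P,Q) = 0.045746 + 2.112880 = 2.1586

2.1586 bits


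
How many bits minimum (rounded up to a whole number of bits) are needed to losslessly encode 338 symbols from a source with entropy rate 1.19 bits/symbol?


Minimum bits >= n * H = 338 * 1.19 = 402.22, rounded up to a whole number of bits = 403

403 bits


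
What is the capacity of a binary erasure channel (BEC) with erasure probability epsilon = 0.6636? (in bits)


C = 1 - epsilon = 1 - 0.6636 = 0.3364

0.3364 bits


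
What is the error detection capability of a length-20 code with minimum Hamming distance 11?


Detection capability = d_min - 1 = 11 - 1 = 10

10 errors


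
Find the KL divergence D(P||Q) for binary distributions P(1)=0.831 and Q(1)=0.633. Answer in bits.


KL = p*log2(p/q) + (1-p)*log2((1-p)/(1-q)) = 0.831*log2(0.831/0.633) + 0.169*log2(0.169/0.367) = 0.1372

0.1372 bits


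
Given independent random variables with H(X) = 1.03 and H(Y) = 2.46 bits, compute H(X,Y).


For independent variables, H(X,Y) = H(X) + H(Y) = 1.03 + 2.46 = 3.49

3.49 bits


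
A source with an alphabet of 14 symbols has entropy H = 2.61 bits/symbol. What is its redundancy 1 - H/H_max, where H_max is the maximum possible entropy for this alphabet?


H_max = log2(K) = log2(14) = 3.8074 bits/symbol. Redundancy = 1 - H/H_max = 1 - 2.61/3.8074 = 1 - 0.6855 = 0.3145

0.3145


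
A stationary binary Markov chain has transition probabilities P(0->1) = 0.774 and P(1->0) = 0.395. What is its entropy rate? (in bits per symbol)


Stationary distribution: pi_0 = p10/(p01+p10) = 0.3379, pi_1 = 0.6621. Entropy rate H' = pi_0*H(p01) + pi_1*H(p10) = 0.3379*0.771 + 0.6621*0.968 = 0.9014

0.9014 bits/symbol


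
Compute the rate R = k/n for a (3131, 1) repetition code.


Rate = k/n = 1/3131

1/3131


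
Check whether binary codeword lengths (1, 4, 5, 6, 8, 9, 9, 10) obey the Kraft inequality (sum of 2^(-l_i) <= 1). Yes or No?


Kraft sum = sum(2^(-l_i)) = 0.6182, need <= 1. Result: satisfied (a binary prefix-free code with these lengths exists)

Yes


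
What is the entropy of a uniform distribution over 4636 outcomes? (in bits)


H = log2(n) = log2(4636) = 12.1787

12.1787 bits


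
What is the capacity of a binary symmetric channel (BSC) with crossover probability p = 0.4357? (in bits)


H(p) = -p*log2(p) - (1-p)*log2(1-p) = -0.4357*log2(0.4357) - 0.5643*log2(0.5643) = 0.522227 + 0.465810 = 0.988. C = 1 - H(p) = 1 - 0.988 = 0.012

0.012 bits


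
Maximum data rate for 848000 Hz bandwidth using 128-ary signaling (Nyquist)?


Rate = 2 * B * log2(M) = 2 * 848000 * 7.0 = 11872000.0

11872000.0 bps


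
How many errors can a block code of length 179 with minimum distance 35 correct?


Correction capability = floor((d-1)/2) = floor((35-1)/2) = 17

17 errors


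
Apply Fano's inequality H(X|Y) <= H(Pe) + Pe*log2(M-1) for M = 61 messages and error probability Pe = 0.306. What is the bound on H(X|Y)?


H(Pe) = -Pe*log2(Pe) - (1-Pe)*log2(1-Pe) = -0.306*log2(0.306) - 0.694*log2(0.694) = 0.522769 + 0.365733 = 0.8885. Pe*log2(M-1) = 0.306*log2(60) = 1.807509. Bound = H(Pe) + Pe*log2(M-1) = 0.522769 + 0.365733 + 1.807509 = 2.696

2.696 bits


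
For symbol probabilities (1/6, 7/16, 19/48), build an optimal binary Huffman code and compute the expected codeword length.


Huffman construction (repeatedly merge the two least-probable nodes; each merge adds 1 bit to every symbol beneath it): 1/6 + 19/48 = 9/16; 7/16 + 9/16 = 1. Resulting codeword lengths (in the order the probabilities were given): (2, 1, 2). L_avg = sum(p_i * l_i) = 1/6*2 + 7/16*1 + 19/48*2 = 25/16 = 1.5625

1.5625 bits


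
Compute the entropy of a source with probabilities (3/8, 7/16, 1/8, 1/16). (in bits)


H = -sum(p_i * log2(p_i)). Terms: -(3/8)*log2(3/8) = 0.530639; -(7/16)*log2(7/16) = 0.521782; -(1/8)*log2(1/8) = 0.375000; -(1/16)*log2(1/16) = 0.250000. H = 0.530639 + 0.521782 + 0.375000 + 0.250000 = 1.6774

1.6774 bits


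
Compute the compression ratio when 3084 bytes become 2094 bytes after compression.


Ratio = original / compressed = 3084 / 2094 = 1.4728

1.4728


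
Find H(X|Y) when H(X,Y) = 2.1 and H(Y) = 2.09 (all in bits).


H(X|Y) = H(X,Y) - H(Y) = 2.1 - 2.09 = 0.01

0.01 bits


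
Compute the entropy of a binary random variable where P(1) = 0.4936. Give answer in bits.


H = -p*log2(p) - (1-p)*log2(1-p). -0.4936*log2(0.4936) = 0.502774; -0.5064*log2(0.5064) = 0.497108. H = 0.502774 + 0.497108 = 0.9999

0.9999 bits


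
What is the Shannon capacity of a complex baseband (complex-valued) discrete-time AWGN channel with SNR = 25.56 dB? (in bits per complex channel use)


SNR_linear = 10^(25.56/10) = 359.7493; C = log2(1 + SNR_linear) = log2(1 + 359.7493) = 8.4949

8.4949 bits/channel use


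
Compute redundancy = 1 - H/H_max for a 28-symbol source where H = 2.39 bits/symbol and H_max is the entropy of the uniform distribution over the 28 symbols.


H_max = log2(K) = log2(28) = 4.8074 bits/symbol. Redundancy = 1 - H/H_max = 1 - 2.39/4.8074 = 1 - 0.4972 = 0.5028

0.5028


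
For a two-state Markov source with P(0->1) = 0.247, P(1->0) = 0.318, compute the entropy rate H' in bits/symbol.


Stationary distribution: pi_0 = p10/(p01+p10) = 0.5628, pi_1 = 0.4372. Entropy rate H' = pi_0*H(p01) + pi_1*H(p10) = 0.5628*0.8065 + 0.4372*0.9022 = 0.8483

0.8483 bits/symbol


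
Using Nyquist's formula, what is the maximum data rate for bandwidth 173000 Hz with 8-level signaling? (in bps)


Rate = 2 * B * log2(M) = 2 * 173000 * 3.0 = 1038000.0

1038000.0 bps


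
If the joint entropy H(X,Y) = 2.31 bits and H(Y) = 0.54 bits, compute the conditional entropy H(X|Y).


H(X|Y) = H(X,Y) - H(Y) = 2.31 - 0.54 = 1.77

1.77 bits


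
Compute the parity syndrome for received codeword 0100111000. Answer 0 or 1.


Syndrome = XOR of all bits = 0 XOR 1 XOR 0 XOR 0 XOR 1 XOR 1 XOR 1 XOR 0 XOR 0 XOR 0 = 0

0


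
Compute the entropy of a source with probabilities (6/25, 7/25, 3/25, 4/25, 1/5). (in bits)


H = -sum(p_i * log2(p_i)). Terms: -(6/25)*log2(6/25) = 0.494134; -(7/25)*log2(7/25) = 0.514220; -(3/25)*log2(3/25) = 0.367067; -(4/25)*log2(4/25) = 0.423017; -(1/5)*log2(1/5) = 0.464386. H = 0.494134 + 0.514220 + 0.367067 + 0.423017 + 0.464386 = 2.2628

2.2628 bits


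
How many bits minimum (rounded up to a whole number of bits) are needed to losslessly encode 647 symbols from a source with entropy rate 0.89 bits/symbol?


Minimum bits >= n * H = 647 * 0.89 = 575.83, rounded up to a whole number of bits = 576

576 bits


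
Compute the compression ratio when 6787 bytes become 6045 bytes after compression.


Ratio = original / compressed = 6787 / 6045 = 1.1227

1.1227


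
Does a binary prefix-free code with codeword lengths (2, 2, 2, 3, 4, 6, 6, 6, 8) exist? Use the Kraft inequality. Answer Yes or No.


Kraft sum = sum(2^(-l_i)) = 0.9883, need <= 1. Result: satisfied (a binary prefix-free code with these lengths exists)

Yes


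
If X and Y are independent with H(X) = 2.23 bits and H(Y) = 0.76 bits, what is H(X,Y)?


For independent variables, H(X,Y) = H(X) + H(Y) = 2.23 + 0.76 = 2.99

2.99 bits


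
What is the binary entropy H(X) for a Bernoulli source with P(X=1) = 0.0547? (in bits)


H = -p*log2(p) - (1-p)*log2(1-p). -0.0547*log2(0.0547) = 0.229320; -0.9453*log2(0.9453) = 0.076717. H = 0.229320 + 0.076717 = 0.306

0.306 bits


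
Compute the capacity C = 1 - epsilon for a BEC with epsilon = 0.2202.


C = 1 - epsilon = 1 - 0.2202 = 0.7798

0.7798 bits


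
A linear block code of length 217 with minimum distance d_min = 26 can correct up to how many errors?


Correction capability = floor((d-1)/2) = floor((26-1)/2) = 12

12 errors


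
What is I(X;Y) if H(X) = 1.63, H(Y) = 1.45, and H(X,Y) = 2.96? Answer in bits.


I(X;Y) = H(X) + H(Y) - H(X,Y) = 1.63 + 1.45 - 2.96 = 0.12

0.12 bits


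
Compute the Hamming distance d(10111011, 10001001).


Count differing positions: . . ^ ^ . . ^ . = 3 differences

3


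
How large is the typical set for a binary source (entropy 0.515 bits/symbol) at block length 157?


log2|A_typical| = nH = 157 * 0.515 = 80.855, so |A_typical| ~ 2^80.855 = 2.187e+24

2.187e+24


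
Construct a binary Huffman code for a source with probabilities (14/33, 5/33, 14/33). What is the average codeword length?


Huffman construction (repeatedly merge the two least-probable nodes; each merge adds 1 bit to every symbol beneath it): 5/33 + 14/33 = 19/33; 14/33 + 19/33 = 1. Resulting codeword lengths (in the order the probabilities were given): (2, 2, 1). L_avg = sum(p_i * l_i) = 14/33*2 + 5/33*2 + 14/33*1 = 52/33 = 1.5758

1.5758 bits


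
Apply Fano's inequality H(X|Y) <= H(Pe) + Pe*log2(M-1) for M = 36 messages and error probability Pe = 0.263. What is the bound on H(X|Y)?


H(Pe) = -Pe*log2(Pe) - (1-Pe)*log2(1-Pe) = -0.263*log2(0.263) - 0.737*log2(0.737) = 0.506766 + 0.324474 = 0.8312. Pe*log2(M-1) = 0.263*log2(35) = 1.349001. Bound = H(Pe) + Pe*log2(M-1) = 0.506766 + 0.324474 + 1.349001 = 2.1802

2.1802 bits


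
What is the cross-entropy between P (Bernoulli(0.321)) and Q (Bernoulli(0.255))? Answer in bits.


H(P,Q) = -p*log2(q) - (1-p)*log2(1-q). -0.321*log2(0.255) = 0.632829; -0.679*log2(0.745) = 0.288363. H(P,Q) = 0.632829 + 0.288363 = 0.9212

0.9212 bits


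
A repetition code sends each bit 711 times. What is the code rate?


Rate = k/n = 1/711

1/711


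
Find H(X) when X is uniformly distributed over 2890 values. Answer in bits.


H = log2(n) = log2(2890) = 11.4969

11.4969 bits


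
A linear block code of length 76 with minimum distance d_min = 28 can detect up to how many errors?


Detection capability = d_min - 1 = 28 - 1 = 27

27 errors


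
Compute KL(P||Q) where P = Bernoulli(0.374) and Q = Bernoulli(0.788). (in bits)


KL = p*log2(p/q) + (1-p)*log2((1-p)/(1-q)) = 0.374*log2(0.374/0.788) + 0.626*log2(0.626/0.212) = 0.5758

0.5758 bits


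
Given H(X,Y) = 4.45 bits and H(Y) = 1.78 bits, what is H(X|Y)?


H(X|Y) = H(X,Y) - H(Y) = 4.45 - 1.78 = 2.67

2.67 bits


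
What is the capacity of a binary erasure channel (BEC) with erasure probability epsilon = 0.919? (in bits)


C = 1 - epsilon = 1 - 0.919 = 0.081

0.081 bits


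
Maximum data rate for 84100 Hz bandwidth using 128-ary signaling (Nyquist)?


Rate = 2 * B * log2(M) = 2 * 84100 * 7.0 = 1177400.0

1177400.0 bps


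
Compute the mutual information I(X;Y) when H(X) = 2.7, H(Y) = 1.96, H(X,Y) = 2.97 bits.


I(X;Y) = H(X) + H(Y) - H(X,Y) = 2.7 + 1.96 - 2.97 = 1.69

1.69 bits


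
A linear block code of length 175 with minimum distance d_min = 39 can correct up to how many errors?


Correction capability = floor((d-1)/2) = floor((39-1)/2) = 19

19 errors


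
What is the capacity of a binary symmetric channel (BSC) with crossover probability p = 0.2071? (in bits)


H(p) = -p*log2(p) - (1-p)*log2(1-p) = -0.2071*log2(0.2071) - 0.7929*log2(0.7929) = 0.470448 + 0.265454 = 0.7359. C = 1 - H(p) = 1 - 0.7359 = 0.2641

0.2641 bits


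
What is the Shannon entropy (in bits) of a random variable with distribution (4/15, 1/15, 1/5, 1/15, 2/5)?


H = -sum(p_i * log2(p_i)). Terms: -(4/15)*log2(4/15) = 0.508504; -(1/15)*log2(1/15) = 0.260459; -(1/5)*log2(1/5) = 0.464386; -(1/15)*log2(1/15) = 0.260459; -(2/5)*log2(2/5) = 0.528771. H = 0.508504 + 0.260459 + 0.464386 + 0.260459 + 0.528771 = 2.0226

2.0226 bits


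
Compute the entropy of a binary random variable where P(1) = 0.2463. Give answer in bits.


H = -p*log2(p) - (1-p)*log2(1-p). -0.2463*log2(0.2463) = 0.497898; -0.7537*log2(0.7537) = 0.307463. H = 0.497898 + 0.307463 = 0.8054

0.8054 bits


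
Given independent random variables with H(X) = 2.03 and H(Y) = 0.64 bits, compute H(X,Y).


For independent variables, H(X,Y) = H(X) + H(Y) = 2.03 + 0.64 = 2.67

2.67 bits


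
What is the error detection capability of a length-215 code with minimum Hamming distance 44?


Detection capability = d_min - 1 = 44 - 1 = 43

43 errors


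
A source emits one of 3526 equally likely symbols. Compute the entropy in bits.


H = log2(n) = log2(3526) = 11.7838

11.7838 bits


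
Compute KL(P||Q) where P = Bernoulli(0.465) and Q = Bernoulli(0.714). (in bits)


KL = p*log2(p/q) + (1-p)*log2((1-p)/(1-q)) = 0.465*log2(0.465/0.714) + 0.535*log2(0.535/0.286) = 0.1957

0.1957 bits


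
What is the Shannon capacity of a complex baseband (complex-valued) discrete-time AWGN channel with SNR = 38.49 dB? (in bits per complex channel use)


SNR_linear = 10^(38.49/10) = 7063.1755; C = log2(1 + SNR_linear) = log2(1 + 7063.1755) = 12.7863

12.7863 bits/channel use


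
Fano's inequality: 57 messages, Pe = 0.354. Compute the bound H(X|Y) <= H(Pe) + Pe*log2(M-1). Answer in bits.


H(Pe) = -Pe*log2(Pe) - (1-Pe)*log2(1-Pe) = -0.354*log2(0.354) - 0.646*log2(0.646) = 0.530355 + 0.407234 = 0.9376. Pe*log2(M-1) = 0.354*log2(56) = 2.055804. Bound = H(Pe) + Pe*log2(M-1) = 0.530355 + 0.407234 + 2.055804 = 2.9934

2.9934 bits


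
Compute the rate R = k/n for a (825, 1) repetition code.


Rate = k/n = 1/825

1/825


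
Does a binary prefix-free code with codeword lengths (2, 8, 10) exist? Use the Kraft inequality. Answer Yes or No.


Kraft sum = sum(2^(-l_i)) = 0.2549, need <= 1. Result: satisfied (a binary prefix-free code with these lengths exists)

Yes


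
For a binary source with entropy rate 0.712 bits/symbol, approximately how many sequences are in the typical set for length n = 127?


log2|A_typical| = nH = 127 * 0.712 = 90.424, so |A_typical| ~ 2^90.424 = 1.661e+27

1.661e+27


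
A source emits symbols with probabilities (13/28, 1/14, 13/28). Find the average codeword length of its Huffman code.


Huffman construction (repeatedly merge the two least-probable nodes; each merge adds 1 bit to every symbol beneath it): 1/14 + 13/28 = 15/28; 13/28 + 15/28 = 1. Resulting codeword lengths (in the order the probabilities were given): (2, 2, 1). L_avg = sum(p_i * l_i) = 13/28*2 + 1/14*2 + 13/28*1 = 43/28 = 1.5357

1.5357 bits


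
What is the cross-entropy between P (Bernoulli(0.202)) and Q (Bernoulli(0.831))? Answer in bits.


H(P,Q) = -p*log2(q) - (1-p)*log2(1-q). -0.202*log2(0.831) = 0.053950; -0.798*log2(0.169) = 2.046794. H(P,Q) = 0.053950 + 2.046794 = 2.1007

2.1007 bits


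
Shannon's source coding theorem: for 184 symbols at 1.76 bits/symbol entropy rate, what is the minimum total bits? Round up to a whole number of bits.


Minimum bits >= n * H = 184 * 1.76 = 323.84, rounded up to a whole number of bits = 324

324 bits


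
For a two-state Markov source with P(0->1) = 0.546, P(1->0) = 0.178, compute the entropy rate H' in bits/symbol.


Stationary distribution: pi_0 = p10/(p01+p10) = 0.2459, pi_1 = 0.7541. Entropy rate H' = pi_0*H(p01) + pi_1*H(p10) = 0.2459*0.9939 + 0.7541*0.6757 = 0.7539

0.7539 bits/symbol


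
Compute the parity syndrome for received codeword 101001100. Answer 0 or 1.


Syndrome = XOR of all bits = 1 XOR 0 XOR 1 XOR 0 XOR 0 XOR 1 XOR 1 XOR 0 XOR 0 = 0

0


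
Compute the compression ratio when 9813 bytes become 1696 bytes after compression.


Ratio = original / compressed = 9813 / 1696 = 5.786

5.786


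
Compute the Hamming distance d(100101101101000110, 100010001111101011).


Count differing positions: . . . ^ ^ ^ ^ . . . ^ . ^ . ^ ^ . ^ = 9 differences

9


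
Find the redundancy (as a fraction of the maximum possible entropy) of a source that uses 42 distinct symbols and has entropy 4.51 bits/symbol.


H_max = log2(K) = log2(42) = 5.3923 bits/symbol. Redundancy = 1 - H/H_max = 1 - 4.51/5.3923 = 1 - 0.8364 = 0.1636

0.1636


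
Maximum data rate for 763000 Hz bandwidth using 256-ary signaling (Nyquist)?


Rate = 2 * B * log2(M) = 2 * 763000 * 8.0 = 12208000.0

12208000.0 bps


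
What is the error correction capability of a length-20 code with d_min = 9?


Correction capability = floor((d-1)/2) = floor((9-1)/2) = 4

4 errors


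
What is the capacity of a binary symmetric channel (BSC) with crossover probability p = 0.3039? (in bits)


H(p) = -p*log2(p) - (1-p)*log2(1-p) = -0.3039*log2(0.3039) - 0.6961*log2(0.6961) = 0.522201 + 0.363805 = 0.886. C = 1 - H(p) = 1 - 0.886 = 0.114

0.114 bits


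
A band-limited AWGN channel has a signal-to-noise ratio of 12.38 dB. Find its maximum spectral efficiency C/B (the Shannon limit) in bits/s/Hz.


SNR_linear = 10^(12.38/10) = 17.2982; C/B = log2(1 + SNR_linear) = log2(1 + 17.2982) = 4.1936

4.1936 bits/s/Hz


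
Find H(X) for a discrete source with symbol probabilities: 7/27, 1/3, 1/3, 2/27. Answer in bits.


H = -sum(p_i * log2(p_i)). Terms: -(7/27)*log2(7/27) = 0.504916; -(1/3)*log2(1/3) = 0.528321; -(1/3)*log2(1/3) = 0.528321; -(2/27)*log2(2/27) = 0.278140. H = 0.504916 + 0.528321 + 0.528321 + 0.278140 = 1.8397

1.8397 bits


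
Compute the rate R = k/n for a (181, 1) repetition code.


Rate = k/n = 1/181

1/181


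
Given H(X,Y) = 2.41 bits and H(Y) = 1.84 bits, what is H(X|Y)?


H(X|Y) = H(X,Y) - H(Y) = 2.41 - 1.84 = 0.57

0.57 bits


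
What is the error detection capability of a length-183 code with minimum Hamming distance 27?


Detection capability = d_min - 1 = 27 - 1 = 26

26 errors


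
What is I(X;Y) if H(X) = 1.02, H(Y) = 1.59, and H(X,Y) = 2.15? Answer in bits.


I(X;Y) = H(X) + H(Y) - H(X,Y) = 1.02 + 1.59 - 2.15 = 0.46

0.46 bits


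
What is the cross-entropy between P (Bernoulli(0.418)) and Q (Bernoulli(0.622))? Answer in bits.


H(P,Q) = -p*log2(q) - (1-p)*log2(1-q). -0.418*log2(0.622) = 0.286336; -0.582*log2(0.378) = 0.816861. H(P,Q) = 0.286336 + 0.816861 = 1.1032

1.1032 bits


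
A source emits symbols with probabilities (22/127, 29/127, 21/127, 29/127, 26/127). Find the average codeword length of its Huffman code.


Huffman construction (repeatedly merge the two least-probable nodes; each merge adds 1 bit to every symbol beneath it): 21/127 + 22/127 = 43/127; 26/127 + 29/127 = 55/127; 29/127 + 43/127 = 72/127; 55/127 + 72/127 = 1. Resulting codeword lengths (in the order the probabilities were given): (3, 2, 3, 2, 2). L_avg = sum(p_i * l_i) = 22/127*3 + 29/127*2 + 21/127*3 + 29/127*2 + 26/127*2 = 297/127 = 2.3386

2.3386 bits


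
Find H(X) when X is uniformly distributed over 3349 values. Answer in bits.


H = log2(n) = log2(3349) = 11.7095

11.7095 bits


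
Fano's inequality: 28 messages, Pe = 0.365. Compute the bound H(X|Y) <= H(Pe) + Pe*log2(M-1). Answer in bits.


H(Pe) = -Pe*log2(Pe) - (1-Pe)*log2(1-Pe) = -0.365*log2(0.365) - 0.635*log2(0.635) = 0.530722 + 0.416034 = 0.9468. Pe*log2(M-1) = 0.365*log2(27) = 1.735534. Bound = H(Pe) + Pe*log2(M-1) = 0.530722 + 0.416034 + 1.735534 = 2.6823

2.6823 bits


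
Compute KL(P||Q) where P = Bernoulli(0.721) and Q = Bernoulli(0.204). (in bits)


KL = p*log2(p/q) + (1-p)*log2((1-p)/(1-q)) = 0.721*log2(0.721/0.204) + 0.279*log2(0.279/0.796) = 0.8913

0.8913 bits


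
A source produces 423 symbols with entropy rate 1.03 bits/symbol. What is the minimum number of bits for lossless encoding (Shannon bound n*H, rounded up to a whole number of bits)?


Minimum bits >= n * H = 423 * 1.03 = 435.69, rounded up to a whole number of bits = 436

436 bits


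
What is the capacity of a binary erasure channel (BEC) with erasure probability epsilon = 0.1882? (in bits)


C = 1 - epsilon = 1 - 0.1882 = 0.8118

0.8118 bits


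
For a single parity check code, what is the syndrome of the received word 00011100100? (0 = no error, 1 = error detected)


Syndrome = XOR of all bits = 0 XOR 0 XOR 0 XOR 1 XOR 1 XOR 1 XOR 0 XOR 0 XOR 1 XOR 0 XOR 0 = 0

0


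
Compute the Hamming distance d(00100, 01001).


Count differing positions: . ^ ^ . ^ = 3 differences

3


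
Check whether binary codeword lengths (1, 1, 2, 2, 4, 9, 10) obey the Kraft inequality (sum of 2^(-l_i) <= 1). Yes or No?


Kraft sum = sum(2^(-l_i)) = 1.5654, need <= 1. Result: violated (a binary prefix-free code with these lengths cannot exist)

No


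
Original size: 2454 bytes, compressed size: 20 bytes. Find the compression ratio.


Ratio = original / compressed = 2454 / 20 = 122.7

122.7


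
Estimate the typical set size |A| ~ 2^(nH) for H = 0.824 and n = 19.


log2|A_typical| = nH = 19 * 0.824 = 15.656, so |A_typical| ~ 2^15.656 = 5.163e+04

5.163e+04


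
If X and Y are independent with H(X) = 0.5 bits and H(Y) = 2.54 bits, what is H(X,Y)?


For independent variables, H(X,Y) = H(X) + H(Y) = 0.5 + 2.54 = 3.04

3.04 bits


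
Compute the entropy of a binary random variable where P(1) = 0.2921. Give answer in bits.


H = -p*log2(p) - (1-p)*log2(1-p). -0.2921*log2(0.2921) = 0.518614; -0.7079*log2(0.7079) = 0.352805. H = 0.518614 + 0.352805 = 0.8714

0.8714 bits


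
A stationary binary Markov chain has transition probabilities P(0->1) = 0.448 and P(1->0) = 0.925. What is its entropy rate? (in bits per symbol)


Stationary distribution: pi_0 = p10/(p01+p10) = 0.6737, pi_1 = 0.3263. Entropy rate H' = pi_0*H(p01) + pi_1*H(p10) = 0.6737*0.9922 + 0.3263*0.3843 = 0.7938

0.7938 bits/symbol


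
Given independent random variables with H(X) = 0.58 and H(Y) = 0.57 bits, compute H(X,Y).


For independent variables, H(X,Y) = H(X) + H(Y) = 0.58 + 0.57 = 1.15

1.15 bits


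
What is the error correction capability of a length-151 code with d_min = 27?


Correction capability = floor((d-1)/2) = floor((27-1)/2) = 13

13 errors


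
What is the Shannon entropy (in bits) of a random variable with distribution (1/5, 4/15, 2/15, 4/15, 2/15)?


H = -sum(p_i * log2(p_i)). Terms: -(1/5)*log2(1/5) = 0.464386; -(4/15)*log2(4/15) = 0.508504; -(2/15)*log2(2/15) = 0.387585; -(4/15)*log2(4/15) = 0.508504; -(2/15)*log2(2/15) = 0.387585. H = 0.464386 + 0.508504 + 0.387585 + 0.508504 + 0.387585 = 2.2566

2.2566 bits


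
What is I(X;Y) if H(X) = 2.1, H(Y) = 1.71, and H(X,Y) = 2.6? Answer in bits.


I(X;Y) = H(X) + H(Y) - H(X,Y) = 2.1 + 1.71 - 2.6 = 1.21

1.21 bits


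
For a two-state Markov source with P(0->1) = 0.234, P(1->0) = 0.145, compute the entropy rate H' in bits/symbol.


Stationary distribution: pi_0 = p10/(p01+p10) = 0.3826, pi_1 = 0.6174. Entropy rate H' = pi_0*H(p01) + pi_1*H(p10) = 0.3826*0.7849 + 0.6174*0.5972 = 0.669

0.669 bits/symbol


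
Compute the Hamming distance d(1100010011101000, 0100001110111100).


Count differing positions: ^ . . . . ^ ^ ^ . ^ . ^ . ^ . . = 7 differences

7


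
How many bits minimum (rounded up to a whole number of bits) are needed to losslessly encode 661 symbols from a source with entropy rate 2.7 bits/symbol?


Minimum bits >= n * H = 661 * 2.7 = 1784.7, rounded up to a whole number of bits = 1785

1785 bits


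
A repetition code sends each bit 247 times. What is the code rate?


Rate = k/n = 1/247

1/247


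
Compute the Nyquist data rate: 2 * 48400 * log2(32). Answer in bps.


Rate = 2 * B * log2(M) = 2 * 48400 * 5.0 = 484000.0

484000.0 bps


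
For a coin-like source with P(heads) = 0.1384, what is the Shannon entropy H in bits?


H = -p*log2(p) - (1-p)*log2(1-p). -0.1384*log2(0.1384) = 0.394867; -0.8616*log2(0.8616) = 0.185166. H = 0.394867 + 0.185166 = 0.58

0.58 bits


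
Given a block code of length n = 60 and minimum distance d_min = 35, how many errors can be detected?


Detection capability = d_min - 1 = 35 - 1 = 34

34 errors


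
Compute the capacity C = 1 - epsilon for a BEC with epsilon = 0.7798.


C = 1 - epsilon = 1 - 0.7798 = 0.2202

0.2202 bits


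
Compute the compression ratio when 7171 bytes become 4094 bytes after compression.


Ratio = original / compressed = 7171 / 4094 = 1.7516

1.7516


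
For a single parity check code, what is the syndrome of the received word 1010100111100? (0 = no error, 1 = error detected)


Syndrome = XOR of all bits = 1 XOR 0 XOR 1 XOR 0 XOR 1 XOR 0 XOR 0 XOR 1 XOR 1 XOR 1 XOR 1 XOR 0 XOR 0 = 1

1


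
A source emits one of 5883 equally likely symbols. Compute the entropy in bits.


H = log2(n) = log2(5883) = 12.5223

12.5223 bits


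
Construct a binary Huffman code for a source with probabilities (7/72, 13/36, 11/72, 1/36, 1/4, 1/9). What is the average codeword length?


Huffman construction (repeatedly merge the two least-probable nodes; each merge adds 1 bit to every symbol beneath it): 1/36 + 7/72 = 1/8; 1/9 + 1/8 = 17/72; 11/72 + 17/72 = 7/18; 1/4 + 13/36 = 11/18; 7/18 + 11/18 = 1. Resulting codeword lengths (in the order the probabilities were given): (4, 2, 2, 4, 2, 3). L_avg = sum(p_i * l_i) = 7/72*4 + 13/36*2 + 11/72*2 + 1/36*4 + 1/4*2 + 1/9*3 = 85/36 = 2.3611

2.3611 bits


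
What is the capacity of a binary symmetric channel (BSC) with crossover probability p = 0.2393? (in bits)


H(p) = -p*log2(p) - (1-p)*log2(1-p) = -0.2393*log2(0.2393) - 0.7607*log2(0.7607) = 0.493702 + 0.300173 = 0.7939. C = 1 - H(p) = 1 - 0.7939 = 0.2061

0.2061 bits


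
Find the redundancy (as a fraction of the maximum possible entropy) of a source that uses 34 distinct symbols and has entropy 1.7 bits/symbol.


H_max = log2(K) = log2(34) = 5.0875 bits/symbol. Redundancy = 1 - H/H_max = 1 - 1.7/5.0875 = 1 - 0.3342 = 0.6658

0.6658


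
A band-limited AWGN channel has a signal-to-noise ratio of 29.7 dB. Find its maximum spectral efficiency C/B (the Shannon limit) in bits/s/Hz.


SNR_linear = 10^(29.7/10) = 933.2543; C/B = log2(1 + SNR_linear) = log2(1 + 933.2543) = 9.8677

9.8677 bits/s/Hz


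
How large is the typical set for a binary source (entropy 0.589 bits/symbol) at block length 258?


log2|A_typical| = nH = 258 * 0.589 = 151.962, so |A_typical| ~ 2^151.962 = 5.561e+45

5.561e+45


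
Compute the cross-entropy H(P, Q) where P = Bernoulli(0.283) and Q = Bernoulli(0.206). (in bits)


H(P,Q) = -p*log2(q) - (1-p)*log2(1-q). -0.283*log2(0.206) = 0.645037; -0.717*log2(0.794) = 0.238610. H(P,Q) = 0.645037 + 0.238610 = 0.8836

0.8836 bits


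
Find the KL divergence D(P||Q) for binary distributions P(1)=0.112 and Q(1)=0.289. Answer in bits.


KL = p*log2(p/q) + (1-p)*log2((1-p)/(1-q)) = 0.112*log2(0.112/0.289) + 0.888*log2(0.888/0.711) = 0.1316

0.1316 bits


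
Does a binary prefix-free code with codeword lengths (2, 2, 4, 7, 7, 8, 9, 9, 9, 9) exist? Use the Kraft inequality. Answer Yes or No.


Kraft sum = sum(2^(-l_i)) = 0.5898, need <= 1. Result: satisfied (a binary prefix-free code with these lengths exists)

Yes


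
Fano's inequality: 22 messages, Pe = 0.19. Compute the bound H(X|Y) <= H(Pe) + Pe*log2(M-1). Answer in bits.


H(Pe) = -Pe*log2(Pe) - (1-Pe)*log2(1-Pe) = -0.19*log2(0.19) - 0.81*log2(0.81) = 0.455226 + 0.246245 = 0.7015. Pe*log2(M-1) = 0.19*log2(21) = 0.834540. Bound = H(Pe) + Pe*log2(M-1) = 0.455226 + 0.246245 + 0.834540 = 1.536

1.536 bits


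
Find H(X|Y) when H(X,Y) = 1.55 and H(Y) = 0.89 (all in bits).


H(X|Y) = H(X,Y) - H(Y) = 1.55 - 0.89 = 0.66

0.66 bits


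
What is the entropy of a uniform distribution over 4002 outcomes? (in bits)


H = log2(n) = log2(4002) = 11.9665

11.9665 bits


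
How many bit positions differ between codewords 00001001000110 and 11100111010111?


Count differing positions: ^ ^ ^ . ^ ^ ^ . . ^ . . . ^ = 8 differences

8


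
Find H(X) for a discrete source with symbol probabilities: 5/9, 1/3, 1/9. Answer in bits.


H = -sum(p_i * log2(p_i)). Terms: -(5/9)*log2(5/9) = 0.471109; -(1/3)*log2(1/3) = 0.528321; -(1/9)*log2(1/9) = 0.352214. H = 0.471109 + 0.528321 + 0.352214 = 1.3516

1.3516 bits


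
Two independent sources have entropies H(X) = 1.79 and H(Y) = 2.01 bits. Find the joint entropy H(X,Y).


For independent variables, H(X,Y) = H(X) + H(Y) = 1.79 + 2.01 = 3.8

3.8 bits


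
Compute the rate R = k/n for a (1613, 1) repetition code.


Rate = k/n = 1/1613

1/1613


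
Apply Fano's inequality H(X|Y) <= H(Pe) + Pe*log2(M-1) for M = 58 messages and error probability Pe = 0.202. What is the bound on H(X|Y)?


H(Pe) = -Pe*log2(Pe) - (1-Pe)*log2(1-Pe) = -0.202*log2(0.202) - 0.798*log2(0.798) = 0.466130 + 0.259780 = 0.7259. Pe*log2(M-1) = 0.202*log2(57) = 1.178244. Bound = H(Pe) + Pe*log2(M-1) = 0.466130 + 0.259780 + 1.178244 = 1.9042

1.9042 bits


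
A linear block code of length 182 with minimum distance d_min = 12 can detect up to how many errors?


Detection capability = d_min - 1 = 12 - 1 = 11

11 errors


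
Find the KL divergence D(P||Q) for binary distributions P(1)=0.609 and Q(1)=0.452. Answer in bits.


KL = p*log2(p/q) + (1-p)*log2((1-p)/(1-q)) = 0.609*log2(0.609/0.452) + 0.391*log2(0.391/0.548) = 0.0715

0.0715 bits


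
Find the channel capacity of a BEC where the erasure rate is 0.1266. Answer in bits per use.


C = 1 - epsilon = 1 - 0.1266 = 0.8734

0.8734 bits


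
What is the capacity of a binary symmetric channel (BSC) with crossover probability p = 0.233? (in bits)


H(p) = -p*log2(p) - (1-p)*log2(1-p) = -0.233*log2(0.233) - 0.767*log2(0.767) = 0.489672 + 0.293532 = 0.7832. C = 1 - H(p) = 1 - 0.7832 = 0.2168

0.2168 bits


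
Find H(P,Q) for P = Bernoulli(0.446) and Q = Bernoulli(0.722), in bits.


H(P,Q) = -p*log2(q) - (1-p)*log2(1-q). -0.446*log2(0.722) = 0.209588; -0.554*log2(0.278) = 1.023151. H(P,Q) = 0.209588 + 1.023151 = 1.2327

1.2327 bits


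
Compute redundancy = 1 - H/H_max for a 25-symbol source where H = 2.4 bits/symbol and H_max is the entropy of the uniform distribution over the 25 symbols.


H_max = log2(K) = log2(25) = 4.6439 bits/symbol. Redundancy = 1 - H/H_max = 1 - 2.4/4.6439 = 1 - 0.5168 = 0.4832

0.4832


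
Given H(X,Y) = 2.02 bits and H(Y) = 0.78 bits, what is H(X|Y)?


H(X|Y) = H(X,Y) - H(Y) = 2.02 - 0.78 = 1.24

1.24 bits


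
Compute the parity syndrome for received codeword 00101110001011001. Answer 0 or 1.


Syndrome = XOR of all bits = 0 XOR 0 XOR 1 XOR 0 XOR 1 XOR 1 XOR 1 XOR 0 XOR 0 XOR 0 XOR 1 XOR 0 XOR 1 XOR 1 XOR 0 XOR 0 XOR 1 = 0

0


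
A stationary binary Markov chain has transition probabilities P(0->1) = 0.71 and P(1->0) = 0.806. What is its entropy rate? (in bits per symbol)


Stationary distribution: pi_0 = p10/(p01+p10) = 0.5317, pi_1 = 0.4683. Entropy rate H' = pi_0*H(p01) + pi_1*H(p10) = 0.5317*0.8687 + 0.4683*0.7098 = 0.7943

0.7943 bits/symbol


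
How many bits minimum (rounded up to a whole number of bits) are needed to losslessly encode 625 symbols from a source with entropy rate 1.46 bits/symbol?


Minimum bits >= n * H = 625 * 1.46 = 912.5, rounded up to a whole number of bits = 913

913 bits


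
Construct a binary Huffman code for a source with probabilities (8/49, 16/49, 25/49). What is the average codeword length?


Huffman construction (repeatedly merge the two least-probable nodes; each merge adds 1 bit to every symbol beneath it): 8/49 + 16/49 = 24/49; 24/49 + 25/49 = 1. Resulting codeword lengths (in the order the probabilities were given): (2, 2, 1). L_avg = sum(p_i * l_i) = 8/49*2 + 16/49*2 + 25/49*1 = 73/49 = 1.4898

1.4898 bits


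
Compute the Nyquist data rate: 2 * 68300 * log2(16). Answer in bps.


Rate = 2 * B * log2(M) = 2 * 68300 * 4.0 = 546400.0

546400.0 bps


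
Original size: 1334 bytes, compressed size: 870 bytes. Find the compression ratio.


Ratio = original / compressed = 1334 / 870 = 1.5333

1.5333


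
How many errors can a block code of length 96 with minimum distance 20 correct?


Correction capability = floor((d-1)/2) = floor((20-1)/2) = 9

9 errors


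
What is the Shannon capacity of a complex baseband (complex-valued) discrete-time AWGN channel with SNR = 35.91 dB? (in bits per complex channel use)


SNR_linear = 10^(35.91/10) = 3899.4199; C = log2(1 + SNR_linear) = log2(1 + 3899.4199) = 11.9294

11.9294 bits/channel use


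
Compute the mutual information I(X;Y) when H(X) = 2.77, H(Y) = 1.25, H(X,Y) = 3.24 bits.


I(X;Y) = H(X) + H(Y) - H(X,Y) = 2.77 + 1.25 - 3.24 = 0.78

0.78 bits
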